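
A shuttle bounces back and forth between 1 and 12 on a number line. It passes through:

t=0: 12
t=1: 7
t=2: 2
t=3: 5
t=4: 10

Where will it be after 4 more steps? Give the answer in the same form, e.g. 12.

The value reflects between 1 and 12, moving 5 per step.
  step 5: 10 → 9
  step 6: 9 → 4
  step 7: 4 → 3
  step 8: 3 → 8

8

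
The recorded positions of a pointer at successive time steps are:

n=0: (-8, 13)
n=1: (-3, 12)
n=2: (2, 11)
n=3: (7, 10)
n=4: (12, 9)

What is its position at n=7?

Each step adds (+5, -1) to the position.
step 5: (12, 9) + (+5, -1) → (17, 8)
step 6: (17, 8) + (+5, -1) → (22, 7)
step 7: (22, 7) + (+5, -1) → (27, 6)

(27, 6)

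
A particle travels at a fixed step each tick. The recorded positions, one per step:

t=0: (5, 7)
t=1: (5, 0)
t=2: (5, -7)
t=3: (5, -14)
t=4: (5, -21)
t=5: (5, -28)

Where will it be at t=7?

(5, -42)

Constant displacement of (+0, -7) per step.
step 6: (5, -28) + (+0, -7) → (5, -35)
step 7: (5, -35) + (+0, -7) → (5, -42)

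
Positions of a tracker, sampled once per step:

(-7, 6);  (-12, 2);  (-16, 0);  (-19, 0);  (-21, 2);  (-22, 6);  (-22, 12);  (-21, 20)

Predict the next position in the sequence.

First differences are (-5, -4), (-4, -2), (-3, +0), (-2, +2), (-1, +4), (+0, +6), (+1, +8); their common second difference is (+1, +2) (constant acceleration).
step 8: (-21, 20) + (+2, +10) → (-19, 30)

(-19, 30)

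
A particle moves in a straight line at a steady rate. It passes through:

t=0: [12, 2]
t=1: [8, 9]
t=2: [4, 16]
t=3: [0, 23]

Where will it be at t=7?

Each step adds [-4, +7] to the position.
step 4: [0, 23] + [-4, +7] → [-4, 30]
step 5: [-4, 30] + [-4, +7] → [-8, 37]
step 6: [-8, 37] + [-4, +7] → [-12, 44]
step 7: [-12, 44] + [-4, +7] → [-16, 51]

[-16, 51]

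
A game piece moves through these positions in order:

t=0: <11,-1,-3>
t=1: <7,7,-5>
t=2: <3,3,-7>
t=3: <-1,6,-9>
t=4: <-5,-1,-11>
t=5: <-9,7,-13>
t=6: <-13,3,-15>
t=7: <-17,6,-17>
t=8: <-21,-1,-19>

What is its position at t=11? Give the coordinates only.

First: linear, -4 per step → -33 at step 11.
Second: cycles through -1, 7, 3, 6 every 4 steps. Step 11 lands at position 3 of the cycle → 6.
Third: linear, -2 per step → -25 at step 11.

<-33,6,-25>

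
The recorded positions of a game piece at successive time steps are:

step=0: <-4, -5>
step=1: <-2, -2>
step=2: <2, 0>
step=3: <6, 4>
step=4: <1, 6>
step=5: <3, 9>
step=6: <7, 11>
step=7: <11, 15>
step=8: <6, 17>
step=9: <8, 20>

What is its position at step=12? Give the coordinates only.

<11, 28>

Step-to-step displacements: <+2, +3>, <+4, +2>, <+4, +4>, <-5, +2>, <+2, +3>, <+4, +2>, <+4, +4>, <-5, +2>, <+2, +3> — a repeating cycle of length 4.
step 10: apply <+4, +2> → <12, 22>
step 11: apply <+4, +4> → <16, 26>
step 12: apply <-5, +2> → <11, 28>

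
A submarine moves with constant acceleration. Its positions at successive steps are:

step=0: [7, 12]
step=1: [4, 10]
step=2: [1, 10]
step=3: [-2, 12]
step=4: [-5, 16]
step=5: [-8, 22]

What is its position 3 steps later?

[-17, 52]

First differences are [-3, -2], [-3, +0], [-3, +2], [-3, +4], [-3, +6]; their common second difference is [+0, +2] (constant acceleration).
step 6: [-8, 22] + [-3, +8] → [-11, 30]
step 7: [-11, 30] + [-3, +10] → [-14, 40]
step 8: [-14, 40] + [-3, +12] → [-17, 52]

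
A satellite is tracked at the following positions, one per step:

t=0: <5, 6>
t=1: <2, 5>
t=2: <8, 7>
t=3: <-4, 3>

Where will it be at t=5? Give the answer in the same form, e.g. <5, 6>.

<-28, -5>

Consecutive displacements <-3, -1>, <+6, +2>, <-12, -4> scale by a factor of -2 each step.
step 4: <-4, 3> + <+24, +8> → <20, 11>
step 5: <20, 11> + <-48, -16> → <-28, -5>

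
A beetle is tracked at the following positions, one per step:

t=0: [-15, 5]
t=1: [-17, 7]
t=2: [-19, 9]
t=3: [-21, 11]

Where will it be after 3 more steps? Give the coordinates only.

Constant displacement of [-2, +2] per step.
step 4: [-21, 11] + [-2, +2] → [-23, 13]
step 5: [-23, 13] + [-2, +2] → [-25, 15]
step 6: [-25, 15] + [-2, +2] → [-27, 17]

[-27, 17]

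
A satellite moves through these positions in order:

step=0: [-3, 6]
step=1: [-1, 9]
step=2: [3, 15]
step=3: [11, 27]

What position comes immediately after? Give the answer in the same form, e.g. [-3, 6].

Consecutive displacements [+2, +3], [+4, +6], [+8, +12] scale by a factor of 2 each step.
step 4: [11, 27] + [+16, +24] → [27, 51]

[27, 51]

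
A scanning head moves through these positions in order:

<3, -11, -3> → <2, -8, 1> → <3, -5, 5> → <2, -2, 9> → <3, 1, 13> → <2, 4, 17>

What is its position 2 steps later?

<2, 10, 25>

The first coordinate repeats the cycle [3, 2] with period 2; step 7 mod 2 = 1, giving 2.
The second coordinate changes by +3 each step, so at step 7 it is -11 + 7·(3) = 10.
The third coordinate changes by +4 each step, so at step 7 it is -3 + 7·(4) = 25.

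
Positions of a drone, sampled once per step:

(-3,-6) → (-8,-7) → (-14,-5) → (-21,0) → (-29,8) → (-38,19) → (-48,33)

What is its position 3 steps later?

(-84,93)

Successive displacements: (-5,-1), (-6,+2), (-7,+5), (-8,+8), (-9,+11), (-10,+14) — each changes by (-1,+3).
step 7: (-48,33) + (-11,+17) → (-59,50)
step 8: (-59,50) + (-12,+20) → (-71,70)
step 9: (-71,70) + (-13,+23) → (-84,93)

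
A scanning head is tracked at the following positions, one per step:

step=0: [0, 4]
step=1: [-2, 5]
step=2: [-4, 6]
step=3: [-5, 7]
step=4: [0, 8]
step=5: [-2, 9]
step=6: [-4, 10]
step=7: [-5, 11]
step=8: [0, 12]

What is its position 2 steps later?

The first coordinate repeats the cycle [0, -2, -4, -5] with period 4; step 10 mod 4 = 2, giving -4.
The second coordinate changes by +1 each step, so at step 10 it is 4 + 10·(1) = 14.

[-4, 14]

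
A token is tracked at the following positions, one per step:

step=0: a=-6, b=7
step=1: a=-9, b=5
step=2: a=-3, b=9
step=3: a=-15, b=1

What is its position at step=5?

Consecutive displacements (-3, -2), (+6, +4), (-12, -8) scale by a factor of -2 each step.
step 4: a=-15, b=1 + (+24, +16) → a=9, b=17
step 5: a=9, b=17 + (-48, -32) → a=-39, b=-15

a=-39, b=-15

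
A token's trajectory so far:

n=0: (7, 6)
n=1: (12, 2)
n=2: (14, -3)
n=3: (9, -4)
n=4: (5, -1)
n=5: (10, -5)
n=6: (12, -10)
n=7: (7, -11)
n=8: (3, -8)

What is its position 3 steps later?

(5, -18)

Step-to-step displacements: (+5, -4), (+2, -5), (-5, -1), (-4, +3), (+5, -4), (+2, -5), (-5, -1), (-4, +3) — a repeating cycle of length 4.
step 9: apply (+5, -4) → (8, -12)
step 10: apply (+2, -5) → (10, -17)
step 11: apply (-5, -1) → (5, -18)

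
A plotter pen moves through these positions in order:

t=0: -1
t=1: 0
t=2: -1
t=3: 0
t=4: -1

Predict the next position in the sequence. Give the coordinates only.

0

The jumps are +1, -1, +1, -1 — a geometric progression with ratio -1.
step 5: -1 + 1 → 0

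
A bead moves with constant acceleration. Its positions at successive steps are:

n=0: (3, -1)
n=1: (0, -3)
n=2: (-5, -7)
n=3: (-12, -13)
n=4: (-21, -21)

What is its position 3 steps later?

Successive displacements: (-3, -2), (-5, -4), (-7, -6), (-9, -8) — each changes by (-2, -2).
step 5: (-21, -21) + (-11, -10) → (-32, -31)
step 6: (-32, -31) + (-13, -12) → (-45, -43)
step 7: (-45, -43) + (-15, -14) → (-60, -57)

(-60, -57)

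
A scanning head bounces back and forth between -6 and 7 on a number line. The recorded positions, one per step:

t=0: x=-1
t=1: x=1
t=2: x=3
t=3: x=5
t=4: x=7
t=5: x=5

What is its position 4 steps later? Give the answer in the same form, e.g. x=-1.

x=-3

The value reflects between -6 and 7, moving 2 per step.
  step 6: 5 → 3
  step 7: 3 → 1
  step 8: 1 → -1
  step 9: -1 → -3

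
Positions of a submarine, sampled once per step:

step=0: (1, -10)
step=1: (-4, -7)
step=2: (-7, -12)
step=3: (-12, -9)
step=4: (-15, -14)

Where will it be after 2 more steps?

(-23, -16)

Differencing gives (-5, +3), (-3, -5), (-5, +3), (-3, -5). This is the pattern (-5, +3), (-3, -5) repeated.
step 5: apply (-5, +3) → (-20, -11)
step 6: apply (-3, -5) → (-23, -16)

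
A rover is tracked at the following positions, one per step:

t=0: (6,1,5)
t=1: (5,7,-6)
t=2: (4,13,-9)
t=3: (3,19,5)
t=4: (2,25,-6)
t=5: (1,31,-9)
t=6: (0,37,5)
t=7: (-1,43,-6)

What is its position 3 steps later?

(-4,61,-6)

First: linear, -1 per step → -4 at step 10.
Second: linear, +6 per step → 61 at step 10.
Third: cycles through 5, -6, -9 every 3 steps. Step 10 lands at position 1 of the cycle → -6.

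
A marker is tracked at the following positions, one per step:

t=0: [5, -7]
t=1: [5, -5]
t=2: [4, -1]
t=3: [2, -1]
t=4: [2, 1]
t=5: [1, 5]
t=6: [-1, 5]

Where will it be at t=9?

The moves between consecutive positions are [+0, +2], [-1, +4], [-2, +0], [+0, +2], [-1, +4], [-2, +0]; they repeat the 3-cycle [[+0, +2], [-1, +4], [-2, +0]].
step 7: apply [+0, +2] → [-1, 7]
step 8: apply [-1, +4] → [-2, 11]
step 9: apply [-2, +0] → [-4, 11]

[-4, 11]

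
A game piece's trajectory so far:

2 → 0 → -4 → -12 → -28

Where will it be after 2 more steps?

-124

The jumps are -2, -4, -8, -16 — a geometric progression with ratio 2.
step 5: -28 − 32 → -60
step 6: -60 − 64 → -124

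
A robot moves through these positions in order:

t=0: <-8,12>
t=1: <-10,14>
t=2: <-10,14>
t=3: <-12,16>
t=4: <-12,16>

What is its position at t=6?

<-14,18>

Step-to-step displacements: <-2,+2>, <+0,+0>, <-2,+2>, <+0,+0> — a repeating cycle of length 2.
step 5: apply <-2,+2> → <-14,18>
step 6: apply <+0,+0> → <-14,18>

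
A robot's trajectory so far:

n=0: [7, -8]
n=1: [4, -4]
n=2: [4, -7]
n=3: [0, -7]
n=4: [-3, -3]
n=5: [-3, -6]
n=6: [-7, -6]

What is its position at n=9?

[-14, -5]

Differencing gives [-3, +4], [+0, -3], [-4, +0], [-3, +4], [+0, -3], [-4, +0]. This is the pattern [-3, +4], [+0, -3], [-4, +0] repeated.
step 7: apply [-3, +4] → [-10, -2]
step 8: apply [+0, -3] → [-10, -5]
step 9: apply [-4, +0] → [-14, -5]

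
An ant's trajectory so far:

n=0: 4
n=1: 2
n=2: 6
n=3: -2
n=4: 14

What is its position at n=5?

-18

The jumps are -2, +4, -8, +16 — a geometric progression with ratio -2.
step 5: 14 − 32 → -18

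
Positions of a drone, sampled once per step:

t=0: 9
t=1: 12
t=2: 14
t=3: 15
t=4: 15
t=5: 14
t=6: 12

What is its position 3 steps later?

First differences are +3, +2, +1, +0, -1, -2; their common second difference is -1 (constant acceleration).
step 7: 12 − 3 → 9
step 8: 9 − 4 → 5
step 9: 5 − 5 → 0

0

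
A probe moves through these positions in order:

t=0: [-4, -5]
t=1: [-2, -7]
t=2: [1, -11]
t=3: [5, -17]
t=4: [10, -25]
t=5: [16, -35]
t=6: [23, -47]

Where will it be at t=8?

Successive displacements: [+2, -2], [+3, -4], [+4, -6], [+5, -8], [+6, -10], [+7, -12] — each changes by [+1, -2].
step 7: [23, -47] + [+8, -14] → [31, -61]
step 8: [31, -61] + [+9, -16] → [40, -77]

[40, -77]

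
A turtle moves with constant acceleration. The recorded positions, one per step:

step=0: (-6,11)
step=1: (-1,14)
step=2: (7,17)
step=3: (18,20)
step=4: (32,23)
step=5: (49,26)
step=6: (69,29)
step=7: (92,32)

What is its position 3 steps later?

Taking differences between consecutive positions: (+5,+3), (+8,+3), (+11,+3), (+14,+3), (+17,+3), (+20,+3), (+23,+3). These grow by (+3,+0) each step.
step 8: (92,32) + (+26,+3) → (118,35)
step 9: (118,35) + (+29,+3) → (147,38)
step 10: (147,38) + (+32,+3) → (179,41)

(179,41)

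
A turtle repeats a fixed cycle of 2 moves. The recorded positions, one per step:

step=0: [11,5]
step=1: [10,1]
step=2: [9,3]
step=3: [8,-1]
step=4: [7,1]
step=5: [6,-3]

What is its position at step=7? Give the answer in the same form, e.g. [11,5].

[4,-5]

Differencing gives [-1,-4], [-1,+2], [-1,-4], [-1,+2], [-1,-4]. This is the pattern [-1,-4], [-1,+2] repeated.
step 6: apply [-1,+2] → [5,-1]
step 7: apply [-1,-4] → [4,-5]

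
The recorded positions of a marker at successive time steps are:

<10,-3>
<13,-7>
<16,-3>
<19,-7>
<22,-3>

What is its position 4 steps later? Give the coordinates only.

First: linear, +3 per step → 34 at step 8.
Second: cycles through -3, -7 every 2 steps. Step 8 lands at position 0 of the cycle → -3.

<34,-3>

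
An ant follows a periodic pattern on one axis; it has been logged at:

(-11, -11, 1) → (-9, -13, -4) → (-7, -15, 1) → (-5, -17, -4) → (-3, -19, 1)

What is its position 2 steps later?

(1, -23, 1)

First: linear, +2 per step → 1 at step 6.
Second: linear, -2 per step → -23 at step 6.
Third: cycles through 1, -4 every 2 steps. Step 6 lands at position 0 of the cycle → 1.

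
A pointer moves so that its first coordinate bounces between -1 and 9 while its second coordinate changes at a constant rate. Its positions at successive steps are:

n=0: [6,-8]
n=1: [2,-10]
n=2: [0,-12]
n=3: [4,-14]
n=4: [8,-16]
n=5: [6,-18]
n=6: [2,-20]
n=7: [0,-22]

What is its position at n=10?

[6,-28]

The first coordinate reflects between -1 and 9, moving 4 per step.
  step 8: 0 → 4
  step 9: 4 → 8
  step 10: 8 → 6
The second coordinate changes by -2 each step: at step 10 it is -28.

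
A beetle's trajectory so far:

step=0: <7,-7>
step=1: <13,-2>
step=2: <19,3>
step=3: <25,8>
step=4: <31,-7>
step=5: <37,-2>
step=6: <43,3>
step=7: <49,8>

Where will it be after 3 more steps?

<67,3>

First: linear, +6 per step → 67 at step 10.
Second: cycles through -7, -2, 3, 8 every 4 steps. Step 10 lands at position 2 of the cycle → 3.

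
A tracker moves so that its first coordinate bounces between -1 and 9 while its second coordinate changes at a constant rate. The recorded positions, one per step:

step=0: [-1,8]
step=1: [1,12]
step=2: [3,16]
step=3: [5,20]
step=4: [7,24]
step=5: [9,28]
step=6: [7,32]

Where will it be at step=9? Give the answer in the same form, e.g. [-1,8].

The first coordinate reflects between -1 and 9, moving 2 per step.
  step 7: 7 → 5
  step 8: 5 → 3
  step 9: 3 → 1
The second coordinate changes by +4 each step: at step 9 it is 44.

[1,44]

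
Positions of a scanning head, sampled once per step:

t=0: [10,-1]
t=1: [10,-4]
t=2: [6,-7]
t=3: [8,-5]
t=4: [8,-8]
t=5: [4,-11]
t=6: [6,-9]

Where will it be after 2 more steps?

Differencing gives [+0,-3], [-4,-3], [+2,+2], [+0,-3], [-4,-3], [+2,+2]. This is the pattern [+0,-3], [-4,-3], [+2,+2] repeated.
step 7: apply [+0,-3] → [6,-12]
step 8: apply [-4,-3] → [2,-15]

[2,-15]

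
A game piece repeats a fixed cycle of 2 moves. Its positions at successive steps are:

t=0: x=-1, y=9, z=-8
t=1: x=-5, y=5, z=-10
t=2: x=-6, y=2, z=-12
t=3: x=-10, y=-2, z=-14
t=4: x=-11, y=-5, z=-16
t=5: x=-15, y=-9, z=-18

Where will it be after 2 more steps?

x=-20, y=-16, z=-22

Differencing gives (-4, -4, -2), (-1, -3, -2), (-4, -4, -2), (-1, -3, -2), (-4, -4, -2). This is the pattern (-4, -4, -2), (-1, -3, -2) repeated.
step 6: apply (-1, -3, -2) → x=-16, y=-12, z=-20
step 7: apply (-4, -4, -2) → x=-20, y=-16, z=-22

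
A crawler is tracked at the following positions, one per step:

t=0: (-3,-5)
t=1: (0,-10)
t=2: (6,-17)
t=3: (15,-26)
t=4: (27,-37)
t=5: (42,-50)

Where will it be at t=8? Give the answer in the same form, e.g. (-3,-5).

(105,-101)

Successive displacements: (+3,-5), (+6,-7), (+9,-9), (+12,-11), (+15,-13) — each changes by (+3,-2).
step 6: (42,-50) + (+18,-15) → (60,-65)
step 7: (60,-65) + (+21,-17) → (81,-82)
step 8: (81,-82) + (+24,-19) → (105,-101)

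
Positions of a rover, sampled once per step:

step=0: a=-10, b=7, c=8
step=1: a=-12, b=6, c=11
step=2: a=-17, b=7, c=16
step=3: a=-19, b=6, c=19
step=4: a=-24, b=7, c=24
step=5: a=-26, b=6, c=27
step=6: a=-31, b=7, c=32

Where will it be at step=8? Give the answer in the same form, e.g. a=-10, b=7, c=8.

a=-38, b=7, c=40

The moves between consecutive positions are (-2,-1,+3), (-5,+1,+5), (-2,-1,+3), (-5,+1,+5), (-2,-1,+3), (-5,+1,+5); they repeat the 2-cycle [(-2,-1,+3), (-5,+1,+5)].
step 7: apply (-2,-1,+3) → a=-33, b=6, c=35
step 8: apply (-5,+1,+5) → a=-38, b=7, c=40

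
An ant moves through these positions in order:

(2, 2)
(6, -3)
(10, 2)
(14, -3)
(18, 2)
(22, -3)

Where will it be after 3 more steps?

The first coordinate changes by +4 each step, so at step 8 it is 2 + 8·(4) = 34.
The second coordinate repeats the cycle [2, -3] with period 2; step 8 mod 2 = 0, giving 2.

(34, 2)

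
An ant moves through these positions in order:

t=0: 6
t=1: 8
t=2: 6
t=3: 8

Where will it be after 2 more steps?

8

Step-to-step displacements: +2, -2, +2; each is -1× the previous.
step 4: 8 − 2 → 6
step 5: 6 + 2 → 8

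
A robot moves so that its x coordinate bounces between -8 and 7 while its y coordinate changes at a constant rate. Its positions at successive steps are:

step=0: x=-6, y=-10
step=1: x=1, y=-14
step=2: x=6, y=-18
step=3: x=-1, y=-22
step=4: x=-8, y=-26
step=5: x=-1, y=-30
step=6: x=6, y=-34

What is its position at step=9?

The x coordinate reflects between -8 and 7, moving 7 per step.
  step 7: 6 → 1
  step 8: 1 → -6
  step 9: -6 → -3
The y coordinate changes by -4 each step: at step 9 it is -46.

x=-3, y=-46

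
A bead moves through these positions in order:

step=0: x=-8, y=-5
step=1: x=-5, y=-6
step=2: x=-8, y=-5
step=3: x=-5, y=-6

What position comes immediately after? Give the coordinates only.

x=-8, y=-5

Step-to-step displacements: (+3, -1), (-3, +1), (+3, -1); each is -1× the previous.
step 4: x=-5, y=-6 + (-3, +1) → x=-8, y=-5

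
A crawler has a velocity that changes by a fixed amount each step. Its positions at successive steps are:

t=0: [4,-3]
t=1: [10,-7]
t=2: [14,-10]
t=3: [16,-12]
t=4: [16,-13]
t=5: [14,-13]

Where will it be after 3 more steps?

Taking differences between consecutive positions: [+6,-4], [+4,-3], [+2,-2], [+0,-1], [-2,+0]. These grow by [-2,+1] each step.
step 6: [14,-13] + [-4,+1] → [10,-12]
step 7: [10,-12] + [-6,+2] → [4,-10]
step 8: [4,-10] + [-8,+3] → [-4,-7]

[-4,-7]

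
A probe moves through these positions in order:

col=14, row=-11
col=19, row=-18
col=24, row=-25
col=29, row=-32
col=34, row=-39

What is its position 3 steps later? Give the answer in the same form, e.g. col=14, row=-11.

col=49, row=-60

Constant displacement of (+5, -7) per step.
step 5: col=34, row=-39 + (+5, -7) → col=39, row=-46
step 6: col=39, row=-46 + (+5, -7) → col=44, row=-53
step 7: col=44, row=-53 + (+5, -7) → col=49, row=-60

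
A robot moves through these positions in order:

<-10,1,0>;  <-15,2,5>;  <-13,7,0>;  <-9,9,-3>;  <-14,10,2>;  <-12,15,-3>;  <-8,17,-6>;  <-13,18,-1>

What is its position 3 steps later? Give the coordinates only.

<-12,26,-4>

The moves between consecutive positions are <-5,+1,+5>, <+2,+5,-5>, <+4,+2,-3>, <-5,+1,+5>, <+2,+5,-5>, <+4,+2,-3>, <-5,+1,+5>; they repeat the 3-cycle [<-5,+1,+5>, <+2,+5,-5>, <+4,+2,-3>].
step 8: apply <+2,+5,-5> → <-11,23,-6>
step 9: apply <+4,+2,-3> → <-7,25,-9>
step 10: apply <-5,+1,+5> → <-12,26,-4>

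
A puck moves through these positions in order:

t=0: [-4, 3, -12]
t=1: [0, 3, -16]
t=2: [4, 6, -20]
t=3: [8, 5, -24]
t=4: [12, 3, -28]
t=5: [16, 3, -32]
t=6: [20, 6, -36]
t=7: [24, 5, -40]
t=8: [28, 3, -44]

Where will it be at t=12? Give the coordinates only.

First: linear, +4 per step → 44 at step 12.
Second: cycles through 3, 3, 6, 5 every 4 steps. Step 12 lands at position 0 of the cycle → 3.
Third: linear, -4 per step → -60 at step 12.

[44, 3, -60]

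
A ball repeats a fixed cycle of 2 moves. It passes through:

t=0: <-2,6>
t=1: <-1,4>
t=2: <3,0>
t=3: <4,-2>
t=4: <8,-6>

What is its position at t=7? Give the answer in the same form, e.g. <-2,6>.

Step-to-step displacements: <+1,-2>, <+4,-4>, <+1,-2>, <+4,-4> — a repeating cycle of length 2.
step 5: apply <+1,-2> → <9,-8>
step 6: apply <+4,-4> → <13,-12>
step 7: apply <+1,-2> → <14,-14>

<14,-14>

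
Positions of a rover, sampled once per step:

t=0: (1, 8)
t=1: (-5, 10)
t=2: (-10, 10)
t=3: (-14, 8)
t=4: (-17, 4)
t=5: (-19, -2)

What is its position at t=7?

(-20, -20)

Taking differences between consecutive positions: (-6, +2), (-5, +0), (-4, -2), (-3, -4), (-2, -6). These grow by (+1, -2) each step.
step 6: (-19, -2) + (-1, -8) → (-20, -10)
step 7: (-20, -10) + (+0, -10) → (-20, -20)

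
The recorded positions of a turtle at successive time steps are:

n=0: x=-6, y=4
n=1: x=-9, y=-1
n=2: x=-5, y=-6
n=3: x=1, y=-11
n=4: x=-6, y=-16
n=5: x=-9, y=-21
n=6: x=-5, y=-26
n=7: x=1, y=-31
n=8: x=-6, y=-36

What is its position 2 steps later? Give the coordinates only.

The x coordinate repeats the cycle [-6, -9, -5, 1] with period 4; step 10 mod 4 = 2, giving -5.
The y coordinate changes by -5 each step, so at step 10 it is 4 + 10·(-5) = -46.

x=-5, y=-46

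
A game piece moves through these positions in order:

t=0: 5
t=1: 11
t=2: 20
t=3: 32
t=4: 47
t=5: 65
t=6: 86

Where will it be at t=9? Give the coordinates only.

Taking differences between consecutive positions: +6, +9, +12, +15, +18, +21. These grow by +3 each step.
step 7: 86 + 24 → 110
step 8: 110 + 27 → 137
step 9: 137 + 30 → 167

167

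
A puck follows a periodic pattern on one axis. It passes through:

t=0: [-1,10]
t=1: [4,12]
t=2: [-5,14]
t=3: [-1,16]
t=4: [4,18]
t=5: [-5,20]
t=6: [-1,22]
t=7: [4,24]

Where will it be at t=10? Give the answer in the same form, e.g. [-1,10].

First: cycles through -1, 4, -5 every 3 steps. Step 10 lands at position 1 of the cycle → 4.
Second: linear, +2 per step → 30 at step 10.

[4,30]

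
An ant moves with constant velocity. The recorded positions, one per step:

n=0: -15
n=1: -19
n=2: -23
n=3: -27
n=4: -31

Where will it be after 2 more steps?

Constant displacement of -4 per step.
step 5: -31 − 4 → -35
step 6: -35 − 4 → -39

-39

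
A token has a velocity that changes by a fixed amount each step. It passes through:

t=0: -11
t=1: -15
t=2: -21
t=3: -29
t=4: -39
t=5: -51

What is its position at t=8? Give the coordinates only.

-99

Successive displacements: -4, -6, -8, -10, -12 — each changes by -2.
step 6: -51 − 14 → -65
step 7: -65 − 16 → -81
step 8: -81 − 18 → -99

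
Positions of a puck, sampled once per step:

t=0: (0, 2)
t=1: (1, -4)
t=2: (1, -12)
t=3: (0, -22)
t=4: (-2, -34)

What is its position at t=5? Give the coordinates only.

First differences are (+1, -6), (+0, -8), (-1, -10), (-2, -12); their common second difference is (-1, -2) (constant acceleration).
step 5: (-2, -34) + (-3, -14) → (-5, -48)

(-5, -48)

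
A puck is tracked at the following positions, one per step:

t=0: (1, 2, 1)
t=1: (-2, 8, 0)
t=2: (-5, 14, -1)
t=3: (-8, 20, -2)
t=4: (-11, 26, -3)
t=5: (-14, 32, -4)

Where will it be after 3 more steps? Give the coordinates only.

The position changes by (-3, +6, -1) every step.
step 6: (-14, 32, -4) + (-3, +6, -1) → (-17, 38, -5)
step 7: (-17, 38, -5) + (-3, +6, -1) → (-20, 44, -6)
step 8: (-20, 44, -6) + (-3, +6, -1) → (-23, 50, -7)

(-23, 50, -7)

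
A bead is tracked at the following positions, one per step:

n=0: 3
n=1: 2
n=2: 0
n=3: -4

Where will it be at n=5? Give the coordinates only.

Consecutive displacements -1, -2, -4 scale by a factor of 2 each step.
step 4: -4 − 8 → -12
step 5: -12 − 16 → -28

-28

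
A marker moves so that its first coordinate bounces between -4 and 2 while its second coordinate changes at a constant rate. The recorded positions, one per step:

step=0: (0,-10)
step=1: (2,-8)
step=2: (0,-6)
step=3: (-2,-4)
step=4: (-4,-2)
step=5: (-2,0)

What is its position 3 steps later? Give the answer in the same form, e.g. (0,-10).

The first coordinate reflects between -4 and 2, moving 2 per step.
  step 6: -2 → 0
  step 7: 0 → 2
  step 8: 2 → 0
The second coordinate changes by +2 each step: at step 8 it is 6.

(0,6)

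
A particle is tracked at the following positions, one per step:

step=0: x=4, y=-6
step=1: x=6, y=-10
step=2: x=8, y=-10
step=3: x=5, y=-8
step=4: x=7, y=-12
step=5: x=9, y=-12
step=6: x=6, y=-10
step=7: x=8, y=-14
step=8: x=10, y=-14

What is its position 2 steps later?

The moves between consecutive positions are (+2,-4), (+2,+0), (-3,+2), (+2,-4), (+2,+0), (-3,+2), (+2,-4), (+2,+0); they repeat the 3-cycle [(+2,-4), (+2,+0), (-3,+2)].
step 9: apply (-3,+2) → x=7, y=-12
step 10: apply (+2,-4) → x=9, y=-16

x=9, y=-16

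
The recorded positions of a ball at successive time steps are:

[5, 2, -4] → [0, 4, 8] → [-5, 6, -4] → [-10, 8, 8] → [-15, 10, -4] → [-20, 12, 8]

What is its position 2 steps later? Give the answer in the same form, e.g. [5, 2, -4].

[-30, 16, 8]

First: linear, -5 per step → -30 at step 7.
Second: linear, +2 per step → 16 at step 7.
Third: cycles through -4, 8 every 2 steps. Step 7 lands at position 1 of the cycle → 8.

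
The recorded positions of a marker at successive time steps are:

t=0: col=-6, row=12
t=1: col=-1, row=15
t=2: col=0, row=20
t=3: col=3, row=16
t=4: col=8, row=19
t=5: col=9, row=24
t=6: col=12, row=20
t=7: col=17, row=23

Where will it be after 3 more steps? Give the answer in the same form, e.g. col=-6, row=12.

Step-to-step displacements: (+5, +3), (+1, +5), (+3, -4), (+5, +3), (+1, +5), (+3, -4), (+5, +3) — a repeating cycle of length 3.
step 8: apply (+1, +5) → col=18, row=28
step 9: apply (+3, -4) → col=21, row=24
step 10: apply (+5, +3) → col=26, row=27

col=26, row=27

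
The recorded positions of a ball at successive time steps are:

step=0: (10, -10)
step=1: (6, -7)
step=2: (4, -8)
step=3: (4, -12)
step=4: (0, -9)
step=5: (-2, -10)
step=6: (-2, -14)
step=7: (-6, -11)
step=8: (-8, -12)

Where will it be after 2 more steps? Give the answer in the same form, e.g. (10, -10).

(-12, -13)

The moves between consecutive positions are (-4, +3), (-2, -1), (+0, -4), (-4, +3), (-2, -1), (+0, -4), (-4, +3), (-2, -1); they repeat the 3-cycle [(-4, +3), (-2, -1), (+0, -4)].
step 9: apply (+0, -4) → (-8, -16)
step 10: apply (-4, +3) → (-12, -13)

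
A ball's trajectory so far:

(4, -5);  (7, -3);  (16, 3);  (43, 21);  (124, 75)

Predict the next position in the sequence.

(367, 237)

The jumps are (+3, +2), (+9, +6), (+27, +18), (+81, +54) — a geometric progression with ratio 3.
step 5: (124, 75) + (+243, +162) → (367, 237)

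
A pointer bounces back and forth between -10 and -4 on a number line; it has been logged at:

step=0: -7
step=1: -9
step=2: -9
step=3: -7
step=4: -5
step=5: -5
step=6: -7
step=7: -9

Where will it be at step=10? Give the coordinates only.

-5

The value reflects between -10 and -4, moving 2 per step.
  step 8: -9 → -9
  step 9: -9 → -7
  step 10: -7 → -5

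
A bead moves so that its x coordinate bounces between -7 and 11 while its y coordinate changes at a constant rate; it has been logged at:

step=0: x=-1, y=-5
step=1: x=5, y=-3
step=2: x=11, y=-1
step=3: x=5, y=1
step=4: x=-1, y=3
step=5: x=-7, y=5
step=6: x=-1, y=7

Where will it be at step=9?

The x coordinate travels 6 per step and bounces off the walls at -7 and 11.
  step 7: -1 → 5
  step 8: 5 → 11
  step 9: 11 → 5
The y coordinate changes by +2 each step: at step 9 it is 13.

x=5, y=13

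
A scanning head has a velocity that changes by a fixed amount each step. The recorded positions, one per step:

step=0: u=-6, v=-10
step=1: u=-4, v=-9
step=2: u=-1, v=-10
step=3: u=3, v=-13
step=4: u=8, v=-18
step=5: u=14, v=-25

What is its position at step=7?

u=29, v=-45

Successive displacements: (+2,+1), (+3,-1), (+4,-3), (+5,-5), (+6,-7) — each changes by (+1,-2).
step 6: u=14, v=-25 + (+7,-9) → u=21, v=-34
step 7: u=21, v=-34 + (+8,-11) → u=29, v=-45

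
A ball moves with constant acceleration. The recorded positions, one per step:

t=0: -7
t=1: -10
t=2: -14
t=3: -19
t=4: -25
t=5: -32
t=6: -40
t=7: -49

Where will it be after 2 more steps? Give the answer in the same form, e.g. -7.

-70

First differences are -3, -4, -5, -6, -7, -8, -9; their common second difference is -1 (constant acceleration).
step 8: -49 − 10 → -59
step 9: -59 − 11 → -70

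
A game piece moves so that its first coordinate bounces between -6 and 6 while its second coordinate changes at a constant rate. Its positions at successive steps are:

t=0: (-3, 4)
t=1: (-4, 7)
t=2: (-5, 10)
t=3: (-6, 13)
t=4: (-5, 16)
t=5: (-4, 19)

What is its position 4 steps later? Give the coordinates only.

The first coordinate reflects between -6 and 6, moving 1 per step.
  step 6: -4 → -3
  step 7: -3 → -2
  step 8: -2 → -1
  step 9: -1 → 0
The second coordinate changes by +3 each step: at step 9 it is 31.

(0, 31)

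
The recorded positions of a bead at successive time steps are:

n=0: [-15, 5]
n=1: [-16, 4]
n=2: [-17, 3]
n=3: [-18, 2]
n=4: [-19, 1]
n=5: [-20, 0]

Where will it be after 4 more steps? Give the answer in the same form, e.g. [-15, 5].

[-24, -4]

Each step adds [-1, -1] to the position.
step 6: [-20, 0] + [-1, -1] → [-21, -1]
step 7: [-21, -1] + [-1, -1] → [-22, -2]
step 8: [-22, -2] + [-1, -1] → [-23, -3]
step 9: [-23, -3] + [-1, -1] → [-24, -4]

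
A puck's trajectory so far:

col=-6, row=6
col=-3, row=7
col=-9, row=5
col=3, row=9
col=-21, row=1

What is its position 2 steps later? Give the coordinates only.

Step-to-step displacements: (+3,+1), (-6,-2), (+12,+4), (-24,-8); each is -2× the previous.
step 5: col=-21, row=1 + (+48,+16) → col=27, row=17
step 6: col=27, row=17 + (-96,-32) → col=-69, row=-15

col=-69, row=-15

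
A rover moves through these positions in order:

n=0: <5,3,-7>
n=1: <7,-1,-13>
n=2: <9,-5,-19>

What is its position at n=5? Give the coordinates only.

The position changes by <+2,-4,-6> every step.
step 3: <9,-5,-19> + <+2,-4,-6> → <11,-9,-25>
step 4: <11,-9,-25> + <+2,-4,-6> → <13,-13,-31>
step 5: <13,-13,-31> + <+2,-4,-6> → <15,-17,-37>

<15,-17,-37>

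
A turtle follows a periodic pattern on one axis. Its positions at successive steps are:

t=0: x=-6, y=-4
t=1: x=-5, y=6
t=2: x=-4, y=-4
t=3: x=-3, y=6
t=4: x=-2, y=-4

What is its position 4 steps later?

The x coordinate changes by +1 each step, so at step 8 it is -6 + 8·(1) = 2.
The y coordinate repeats the cycle [-4, 6] with period 2; step 8 mod 2 = 0, giving -4.

x=2, y=-4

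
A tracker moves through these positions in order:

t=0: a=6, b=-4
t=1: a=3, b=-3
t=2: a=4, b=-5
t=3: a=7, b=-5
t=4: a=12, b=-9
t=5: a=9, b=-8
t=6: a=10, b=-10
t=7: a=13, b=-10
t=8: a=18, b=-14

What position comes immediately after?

Differencing gives (-3, +1), (+1, -2), (+3, +0), (+5, -4), (-3, +1), (+1, -2), (+3, +0), (+5, -4). This is the pattern (-3, +1), (+1, -2), (+3, +0), (+5, -4) repeated.
step 9: apply (-3, +1) → a=15, b=-13

a=15, b=-13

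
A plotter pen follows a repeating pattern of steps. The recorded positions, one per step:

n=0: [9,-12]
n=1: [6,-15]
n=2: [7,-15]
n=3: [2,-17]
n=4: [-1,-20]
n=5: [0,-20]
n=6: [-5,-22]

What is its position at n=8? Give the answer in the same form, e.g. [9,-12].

The moves between consecutive positions are [-3,-3], [+1,+0], [-5,-2], [-3,-3], [+1,+0], [-5,-2]; they repeat the 3-cycle [[-3,-3], [+1,+0], [-5,-2]].
step 7: apply [-3,-3] → [-8,-25]
step 8: apply [+1,+0] → [-7,-25]

[-7,-25]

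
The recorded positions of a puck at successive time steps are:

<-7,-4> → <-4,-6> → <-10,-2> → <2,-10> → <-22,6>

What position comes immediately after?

The jumps are <+3,-2>, <-6,+4>, <+12,-8>, <-24,+16> — a geometric progression with ratio -2.
step 5: <-22,6> + <+48,-32> → <26,-26>

<26,-26>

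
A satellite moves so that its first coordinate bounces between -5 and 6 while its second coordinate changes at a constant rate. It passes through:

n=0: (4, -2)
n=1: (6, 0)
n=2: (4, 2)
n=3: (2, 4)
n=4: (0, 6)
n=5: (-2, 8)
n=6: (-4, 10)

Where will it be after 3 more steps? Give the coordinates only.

The first coordinate reflects between -5 and 6, moving 2 per step.
  step 7: -4 → -4
  step 8: -4 → -2
  step 9: -2 → 0
The second coordinate changes by +2 each step: at step 9 it is 16.

(0, 16)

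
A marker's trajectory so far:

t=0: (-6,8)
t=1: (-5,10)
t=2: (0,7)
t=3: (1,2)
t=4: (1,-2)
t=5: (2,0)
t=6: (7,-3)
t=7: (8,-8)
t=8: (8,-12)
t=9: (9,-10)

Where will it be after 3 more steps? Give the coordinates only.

(15,-22)

The moves between consecutive positions are (+1,+2), (+5,-3), (+1,-5), (+0,-4), (+1,+2), (+5,-3), (+1,-5), (+0,-4), (+1,+2); they repeat the 4-cycle [(+1,+2), (+5,-3), (+1,-5), (+0,-4)].
step 10: apply (+5,-3) → (14,-13)
step 11: apply (+1,-5) → (15,-18)
step 12: apply (+0,-4) → (15,-22)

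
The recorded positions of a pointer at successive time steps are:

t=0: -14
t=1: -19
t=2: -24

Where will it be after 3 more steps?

The position changes by -5 every step.
step 3: -24 − 5 → -29
step 4: -29 − 5 → -34
step 5: -34 − 5 → -39

-39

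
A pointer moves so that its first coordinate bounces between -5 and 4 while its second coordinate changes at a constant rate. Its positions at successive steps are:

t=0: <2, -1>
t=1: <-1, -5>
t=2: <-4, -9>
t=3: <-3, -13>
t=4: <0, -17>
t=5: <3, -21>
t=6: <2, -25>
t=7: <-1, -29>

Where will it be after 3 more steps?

The first coordinate travels 3 per step and bounces off the walls at -5 and 4.
  step 8: -1 → -4
  step 9: -4 → -3
  step 10: -3 → 0
The second coordinate changes by -4 each step: at step 10 it is -41.

<0, -41>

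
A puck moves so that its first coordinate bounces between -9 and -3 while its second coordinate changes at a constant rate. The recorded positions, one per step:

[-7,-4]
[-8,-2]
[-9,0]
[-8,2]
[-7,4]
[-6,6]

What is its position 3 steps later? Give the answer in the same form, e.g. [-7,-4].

[-3,12]

The first coordinate travels 1 per step and bounces off the walls at -9 and -3.
  step 6: -6 → -5
  step 7: -5 → -4
  step 8: -4 → -3
The second coordinate changes by +2 each step: at step 8 it is 12.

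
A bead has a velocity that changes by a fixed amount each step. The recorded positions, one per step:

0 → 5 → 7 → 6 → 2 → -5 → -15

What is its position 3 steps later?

-63

First differences are +5, +2, -1, -4, -7, -10; their common second difference is -3 (constant acceleration).
step 7: -15 − 13 → -28
step 8: -28 − 16 → -44
step 9: -44 − 19 → -63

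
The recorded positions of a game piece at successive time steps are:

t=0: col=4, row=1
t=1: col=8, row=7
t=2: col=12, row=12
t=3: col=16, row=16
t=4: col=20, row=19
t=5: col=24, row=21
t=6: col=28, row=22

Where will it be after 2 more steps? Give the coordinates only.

Taking differences between consecutive positions: (+4,+6), (+4,+5), (+4,+4), (+4,+3), (+4,+2), (+4,+1). These grow by (+0,-1) each step.
step 7: col=28, row=22 + (+4,+0) → col=32, row=22
step 8: col=32, row=22 + (+4,-1) → col=36, row=21

col=36, row=21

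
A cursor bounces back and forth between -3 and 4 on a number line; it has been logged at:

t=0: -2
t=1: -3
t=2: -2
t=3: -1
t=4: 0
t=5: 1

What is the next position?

2

The value travels 1 per step and bounces off the walls at -3 and 4.
  step 6: 1 → 2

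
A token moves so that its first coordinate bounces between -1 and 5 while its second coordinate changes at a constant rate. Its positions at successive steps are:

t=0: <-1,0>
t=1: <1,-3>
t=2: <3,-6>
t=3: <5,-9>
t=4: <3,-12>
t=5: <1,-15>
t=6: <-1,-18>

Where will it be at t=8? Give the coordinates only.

<3,-24>

The first coordinate travels 2 per step and bounces off the walls at -1 and 5.
  step 7: -1 → 1
  step 8: 1 → 3
The second coordinate changes by -3 each step: at step 8 it is -24.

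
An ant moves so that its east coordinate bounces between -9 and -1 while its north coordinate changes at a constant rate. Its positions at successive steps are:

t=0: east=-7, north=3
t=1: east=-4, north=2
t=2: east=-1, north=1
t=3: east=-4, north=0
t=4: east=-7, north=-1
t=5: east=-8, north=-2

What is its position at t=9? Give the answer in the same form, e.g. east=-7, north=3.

east=-6, north=-6

The east coordinate reflects between -9 and -1, moving 3 per step.
  step 6: -8 → -5
  step 7: -5 → -2
  step 8: -2 → -3
  step 9: -3 → -6
The north coordinate changes by -1 each step: at step 9 it is -6.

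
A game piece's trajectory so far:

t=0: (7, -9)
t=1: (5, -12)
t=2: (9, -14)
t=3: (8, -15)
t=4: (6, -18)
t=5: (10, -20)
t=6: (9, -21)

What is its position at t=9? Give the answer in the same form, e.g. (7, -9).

(10, -27)

Step-to-step displacements: (-2, -3), (+4, -2), (-1, -1), (-2, -3), (+4, -2), (-1, -1) — a repeating cycle of length 3.
step 7: apply (-2, -3) → (7, -24)
step 8: apply (+4, -2) → (11, -26)
step 9: apply (-1, -1) → (10, -27)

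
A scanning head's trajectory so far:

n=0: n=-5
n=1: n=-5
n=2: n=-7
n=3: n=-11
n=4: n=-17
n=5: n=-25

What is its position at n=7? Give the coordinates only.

n=-47

Taking differences between consecutive positions: +0, -2, -4, -6, -8. These grow by -2 each step.
step 6: -25 − 10 → n=-35
step 7: -35 − 12 → n=-47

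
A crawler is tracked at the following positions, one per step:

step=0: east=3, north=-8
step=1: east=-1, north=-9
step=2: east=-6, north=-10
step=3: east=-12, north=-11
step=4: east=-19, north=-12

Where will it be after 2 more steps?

First differences are (-4,-1), (-5,-1), (-6,-1), (-7,-1); their common second difference is (-1,+0) (constant acceleration).
step 5: east=-19, north=-12 + (-8,-1) → east=-27, north=-13
step 6: east=-27, north=-13 + (-9,-1) → east=-36, north=-14

east=-36, north=-14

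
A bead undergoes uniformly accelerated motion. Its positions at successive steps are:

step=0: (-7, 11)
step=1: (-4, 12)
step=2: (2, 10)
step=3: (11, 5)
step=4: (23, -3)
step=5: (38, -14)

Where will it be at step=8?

Successive displacements: (+3, +1), (+6, -2), (+9, -5), (+12, -8), (+15, -11) — each changes by (+3, -3).
step 6: (38, -14) + (+18, -14) → (56, -28)
step 7: (56, -28) + (+21, -17) → (77, -45)
step 8: (77, -45) + (+24, -20) → (101, -65)

(101, -65)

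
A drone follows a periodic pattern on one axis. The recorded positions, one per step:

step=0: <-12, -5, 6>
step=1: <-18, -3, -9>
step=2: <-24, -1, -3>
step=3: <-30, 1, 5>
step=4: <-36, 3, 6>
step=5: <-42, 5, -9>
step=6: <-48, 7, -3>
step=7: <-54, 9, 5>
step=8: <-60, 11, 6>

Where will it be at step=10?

First: linear, -6 per step → -72 at step 10.
Second: linear, +2 per step → 15 at step 10.
Third: cycles through 6, -9, -3, 5 every 4 steps. Step 10 lands at position 2 of the cycle → -3.

<-72, 15, -3>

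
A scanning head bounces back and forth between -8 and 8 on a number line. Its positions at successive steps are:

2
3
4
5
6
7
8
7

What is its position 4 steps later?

3

The value travels 1 per step and bounces off the walls at -8 and 8.
  step 8: 7 → 6
  step 9: 6 → 5
  step 10: 5 → 4
  step 11: 4 → 3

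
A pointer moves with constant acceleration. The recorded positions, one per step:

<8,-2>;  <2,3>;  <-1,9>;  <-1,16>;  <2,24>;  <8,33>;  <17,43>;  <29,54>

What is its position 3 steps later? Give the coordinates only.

Taking differences between consecutive positions: <-6,+5>, <-3,+6>, <+0,+7>, <+3,+8>, <+6,+9>, <+9,+10>, <+12,+11>. These grow by <+3,+1> each step.
step 8: <29,54> + <+15,+12> → <44,66>
step 9: <44,66> + <+18,+13> → <62,79>
step 10: <62,79> + <+21,+14> → <83,93>

<83,93>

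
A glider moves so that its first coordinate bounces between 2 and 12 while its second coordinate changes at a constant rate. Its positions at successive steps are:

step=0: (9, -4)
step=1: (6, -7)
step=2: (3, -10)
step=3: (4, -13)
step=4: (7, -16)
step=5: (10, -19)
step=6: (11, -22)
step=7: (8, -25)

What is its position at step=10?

The first coordinate reflects between 2 and 12, moving 3 per step.
  step 8: 8 → 5
  step 9: 5 → 2
  step 10: 2 → 5
The second coordinate changes by -3 each step: at step 10 it is -34.

(5, -34)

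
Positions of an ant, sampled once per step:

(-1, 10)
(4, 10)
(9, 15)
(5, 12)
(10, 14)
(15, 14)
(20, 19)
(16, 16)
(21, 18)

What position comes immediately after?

(26, 18)

Differencing gives (+5, +0), (+5, +5), (-4, -3), (+5, +2), (+5, +0), (+5, +5), (-4, -3), (+5, +2). This is the pattern (+5, +0), (+5, +5), (-4, -3), (+5, +2) repeated.
step 9: apply (+5, +0) → (26, 18)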